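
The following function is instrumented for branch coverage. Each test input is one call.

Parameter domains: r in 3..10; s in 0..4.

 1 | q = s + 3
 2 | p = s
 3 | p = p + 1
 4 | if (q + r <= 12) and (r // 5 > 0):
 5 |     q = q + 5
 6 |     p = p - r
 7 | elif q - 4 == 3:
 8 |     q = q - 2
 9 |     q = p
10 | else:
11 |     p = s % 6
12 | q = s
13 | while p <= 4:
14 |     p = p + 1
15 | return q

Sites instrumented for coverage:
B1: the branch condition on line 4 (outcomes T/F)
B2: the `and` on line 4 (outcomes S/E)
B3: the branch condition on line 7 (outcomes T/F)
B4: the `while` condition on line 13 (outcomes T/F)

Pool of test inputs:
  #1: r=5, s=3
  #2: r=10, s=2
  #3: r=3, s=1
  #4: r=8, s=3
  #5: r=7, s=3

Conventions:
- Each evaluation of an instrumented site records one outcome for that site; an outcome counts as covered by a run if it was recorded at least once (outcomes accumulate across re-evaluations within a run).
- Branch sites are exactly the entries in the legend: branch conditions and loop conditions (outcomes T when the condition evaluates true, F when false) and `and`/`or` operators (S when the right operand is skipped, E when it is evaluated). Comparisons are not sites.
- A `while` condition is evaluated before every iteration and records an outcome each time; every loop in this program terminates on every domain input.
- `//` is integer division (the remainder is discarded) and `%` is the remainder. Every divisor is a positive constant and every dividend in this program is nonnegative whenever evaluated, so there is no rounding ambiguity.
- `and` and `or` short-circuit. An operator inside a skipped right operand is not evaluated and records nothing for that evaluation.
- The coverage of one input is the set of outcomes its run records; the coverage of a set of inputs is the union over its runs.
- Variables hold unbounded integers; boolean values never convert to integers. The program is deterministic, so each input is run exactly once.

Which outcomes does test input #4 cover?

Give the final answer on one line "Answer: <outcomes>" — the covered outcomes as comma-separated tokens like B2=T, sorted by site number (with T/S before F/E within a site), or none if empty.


Running input #4 (r=8, s=3), event by event:
  B2->S, B1->F, B3->F, B4->T, B4->T, B4->F
deduplicating events, the covered set is: B1=F, B2=S, B3=F, B4=T, B4=F
Answer: B1=F, B2=S, B3=F, B4=T, B4=F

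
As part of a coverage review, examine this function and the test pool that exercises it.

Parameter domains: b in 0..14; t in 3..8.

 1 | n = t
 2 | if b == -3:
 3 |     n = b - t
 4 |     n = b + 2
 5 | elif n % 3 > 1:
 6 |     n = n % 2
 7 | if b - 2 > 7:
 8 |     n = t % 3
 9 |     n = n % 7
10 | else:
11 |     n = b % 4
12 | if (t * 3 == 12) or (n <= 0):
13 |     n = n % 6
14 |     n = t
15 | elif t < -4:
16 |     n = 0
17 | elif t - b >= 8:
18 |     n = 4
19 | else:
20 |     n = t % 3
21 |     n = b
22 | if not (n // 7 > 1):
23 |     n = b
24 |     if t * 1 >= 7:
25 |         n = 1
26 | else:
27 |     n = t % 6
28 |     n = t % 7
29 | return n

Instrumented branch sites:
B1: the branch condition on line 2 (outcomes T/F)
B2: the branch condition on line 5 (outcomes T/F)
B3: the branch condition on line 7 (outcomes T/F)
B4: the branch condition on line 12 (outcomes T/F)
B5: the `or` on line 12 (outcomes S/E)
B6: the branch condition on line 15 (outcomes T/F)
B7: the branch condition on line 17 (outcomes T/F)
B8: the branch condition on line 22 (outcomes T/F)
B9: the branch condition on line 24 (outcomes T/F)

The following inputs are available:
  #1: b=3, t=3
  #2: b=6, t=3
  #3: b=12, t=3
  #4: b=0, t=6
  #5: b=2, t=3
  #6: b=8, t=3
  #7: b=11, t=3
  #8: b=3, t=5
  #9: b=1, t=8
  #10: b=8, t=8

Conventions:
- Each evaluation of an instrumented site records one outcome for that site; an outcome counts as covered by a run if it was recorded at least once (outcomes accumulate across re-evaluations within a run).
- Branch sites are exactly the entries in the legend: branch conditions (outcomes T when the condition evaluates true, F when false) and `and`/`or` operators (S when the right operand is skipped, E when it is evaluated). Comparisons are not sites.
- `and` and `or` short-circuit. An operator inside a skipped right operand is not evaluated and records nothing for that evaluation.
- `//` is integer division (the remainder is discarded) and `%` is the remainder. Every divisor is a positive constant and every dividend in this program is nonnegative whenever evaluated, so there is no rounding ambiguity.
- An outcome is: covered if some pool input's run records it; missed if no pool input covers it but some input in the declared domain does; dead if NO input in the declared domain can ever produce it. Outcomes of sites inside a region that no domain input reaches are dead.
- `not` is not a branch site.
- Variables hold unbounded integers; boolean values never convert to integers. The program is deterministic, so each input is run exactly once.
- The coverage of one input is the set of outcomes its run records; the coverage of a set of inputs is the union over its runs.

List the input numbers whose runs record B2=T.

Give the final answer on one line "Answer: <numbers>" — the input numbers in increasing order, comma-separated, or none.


input #1 (b=3, t=3): misses B2=T
input #2 (b=6, t=3): misses B2=T
input #3 (b=12, t=3): misses B2=T
input #4 (b=0, t=6): misses B2=T
input #5 (b=2, t=3): misses B2=T
input #6 (b=8, t=3): misses B2=T
input #7 (b=11, t=3): misses B2=T
input #8 (b=3, t=5): covers B2=T
input #9 (b=1, t=8): covers B2=T
input #10 (b=8, t=8): covers B2=T
Answer: 8, 9, 10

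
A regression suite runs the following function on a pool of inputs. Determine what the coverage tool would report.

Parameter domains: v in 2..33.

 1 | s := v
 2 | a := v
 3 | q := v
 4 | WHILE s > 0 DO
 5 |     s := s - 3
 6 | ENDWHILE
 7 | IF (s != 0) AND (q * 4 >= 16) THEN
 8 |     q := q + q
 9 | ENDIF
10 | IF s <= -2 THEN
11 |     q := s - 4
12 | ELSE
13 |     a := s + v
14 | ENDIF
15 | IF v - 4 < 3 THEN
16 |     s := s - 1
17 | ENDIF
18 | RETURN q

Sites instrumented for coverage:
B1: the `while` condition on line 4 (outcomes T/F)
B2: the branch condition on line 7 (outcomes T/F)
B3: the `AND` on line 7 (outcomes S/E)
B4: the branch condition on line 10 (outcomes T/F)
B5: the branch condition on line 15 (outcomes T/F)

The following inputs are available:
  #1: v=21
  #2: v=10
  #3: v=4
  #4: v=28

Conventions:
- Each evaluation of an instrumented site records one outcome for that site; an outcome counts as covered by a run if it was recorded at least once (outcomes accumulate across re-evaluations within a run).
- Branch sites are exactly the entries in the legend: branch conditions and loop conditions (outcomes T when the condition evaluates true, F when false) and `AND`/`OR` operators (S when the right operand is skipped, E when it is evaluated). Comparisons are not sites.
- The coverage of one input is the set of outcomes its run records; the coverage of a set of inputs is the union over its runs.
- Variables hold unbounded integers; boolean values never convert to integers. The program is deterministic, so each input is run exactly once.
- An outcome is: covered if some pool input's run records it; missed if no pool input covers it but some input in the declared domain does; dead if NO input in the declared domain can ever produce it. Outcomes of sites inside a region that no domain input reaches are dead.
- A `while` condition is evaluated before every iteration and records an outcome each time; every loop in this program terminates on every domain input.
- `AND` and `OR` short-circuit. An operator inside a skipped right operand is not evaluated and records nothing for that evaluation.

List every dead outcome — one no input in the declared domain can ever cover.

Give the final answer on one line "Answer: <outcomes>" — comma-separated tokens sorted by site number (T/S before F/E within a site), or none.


exhaustive pass over the 32-input domain:
  reachable outcomes have witnesses, e.g. B1=T (e.g. v=2), B1=F (e.g. v=2), B2=T (e.g. v=4), B2=F (e.g. v=2)
Answer: none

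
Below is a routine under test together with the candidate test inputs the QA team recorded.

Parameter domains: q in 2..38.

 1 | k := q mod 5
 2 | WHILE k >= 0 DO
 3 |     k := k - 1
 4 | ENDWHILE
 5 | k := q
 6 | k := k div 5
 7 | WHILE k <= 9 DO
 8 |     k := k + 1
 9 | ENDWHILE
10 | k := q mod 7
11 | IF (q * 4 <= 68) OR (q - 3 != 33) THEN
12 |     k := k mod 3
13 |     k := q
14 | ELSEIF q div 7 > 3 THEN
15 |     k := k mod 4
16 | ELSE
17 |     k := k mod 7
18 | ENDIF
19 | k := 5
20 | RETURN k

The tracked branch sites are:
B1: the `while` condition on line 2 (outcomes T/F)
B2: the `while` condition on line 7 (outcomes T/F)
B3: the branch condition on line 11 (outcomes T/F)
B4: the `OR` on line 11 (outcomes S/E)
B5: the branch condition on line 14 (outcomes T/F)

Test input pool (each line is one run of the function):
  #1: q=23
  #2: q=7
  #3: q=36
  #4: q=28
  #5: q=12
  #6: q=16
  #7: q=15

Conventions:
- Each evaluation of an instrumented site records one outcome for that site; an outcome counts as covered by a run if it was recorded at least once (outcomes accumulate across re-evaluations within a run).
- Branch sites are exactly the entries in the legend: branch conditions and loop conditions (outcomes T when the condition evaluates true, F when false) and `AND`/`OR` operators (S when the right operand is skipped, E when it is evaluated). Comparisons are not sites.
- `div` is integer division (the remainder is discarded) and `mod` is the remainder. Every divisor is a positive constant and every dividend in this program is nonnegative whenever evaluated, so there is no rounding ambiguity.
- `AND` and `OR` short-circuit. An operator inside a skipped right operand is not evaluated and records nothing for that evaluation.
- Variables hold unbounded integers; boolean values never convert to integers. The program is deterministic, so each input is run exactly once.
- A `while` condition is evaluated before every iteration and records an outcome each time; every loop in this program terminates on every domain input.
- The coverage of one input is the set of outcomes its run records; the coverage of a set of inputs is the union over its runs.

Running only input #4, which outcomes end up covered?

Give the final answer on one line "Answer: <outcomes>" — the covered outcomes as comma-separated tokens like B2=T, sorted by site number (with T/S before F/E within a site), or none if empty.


Running input #4 (q=28), event by event:
  B1->T, B1->T, B1->T, B1->T, B1->F, B2->T, B2->T, B2->T, B2->T, B2->T
  B2->F, B4->E, B3->T
as a set, this run covers: B1=T, B1=F, B2=T, B2=F, B3=T, B4=E
Answer: B1=T, B1=F, B2=T, B2=F, B3=T, B4=E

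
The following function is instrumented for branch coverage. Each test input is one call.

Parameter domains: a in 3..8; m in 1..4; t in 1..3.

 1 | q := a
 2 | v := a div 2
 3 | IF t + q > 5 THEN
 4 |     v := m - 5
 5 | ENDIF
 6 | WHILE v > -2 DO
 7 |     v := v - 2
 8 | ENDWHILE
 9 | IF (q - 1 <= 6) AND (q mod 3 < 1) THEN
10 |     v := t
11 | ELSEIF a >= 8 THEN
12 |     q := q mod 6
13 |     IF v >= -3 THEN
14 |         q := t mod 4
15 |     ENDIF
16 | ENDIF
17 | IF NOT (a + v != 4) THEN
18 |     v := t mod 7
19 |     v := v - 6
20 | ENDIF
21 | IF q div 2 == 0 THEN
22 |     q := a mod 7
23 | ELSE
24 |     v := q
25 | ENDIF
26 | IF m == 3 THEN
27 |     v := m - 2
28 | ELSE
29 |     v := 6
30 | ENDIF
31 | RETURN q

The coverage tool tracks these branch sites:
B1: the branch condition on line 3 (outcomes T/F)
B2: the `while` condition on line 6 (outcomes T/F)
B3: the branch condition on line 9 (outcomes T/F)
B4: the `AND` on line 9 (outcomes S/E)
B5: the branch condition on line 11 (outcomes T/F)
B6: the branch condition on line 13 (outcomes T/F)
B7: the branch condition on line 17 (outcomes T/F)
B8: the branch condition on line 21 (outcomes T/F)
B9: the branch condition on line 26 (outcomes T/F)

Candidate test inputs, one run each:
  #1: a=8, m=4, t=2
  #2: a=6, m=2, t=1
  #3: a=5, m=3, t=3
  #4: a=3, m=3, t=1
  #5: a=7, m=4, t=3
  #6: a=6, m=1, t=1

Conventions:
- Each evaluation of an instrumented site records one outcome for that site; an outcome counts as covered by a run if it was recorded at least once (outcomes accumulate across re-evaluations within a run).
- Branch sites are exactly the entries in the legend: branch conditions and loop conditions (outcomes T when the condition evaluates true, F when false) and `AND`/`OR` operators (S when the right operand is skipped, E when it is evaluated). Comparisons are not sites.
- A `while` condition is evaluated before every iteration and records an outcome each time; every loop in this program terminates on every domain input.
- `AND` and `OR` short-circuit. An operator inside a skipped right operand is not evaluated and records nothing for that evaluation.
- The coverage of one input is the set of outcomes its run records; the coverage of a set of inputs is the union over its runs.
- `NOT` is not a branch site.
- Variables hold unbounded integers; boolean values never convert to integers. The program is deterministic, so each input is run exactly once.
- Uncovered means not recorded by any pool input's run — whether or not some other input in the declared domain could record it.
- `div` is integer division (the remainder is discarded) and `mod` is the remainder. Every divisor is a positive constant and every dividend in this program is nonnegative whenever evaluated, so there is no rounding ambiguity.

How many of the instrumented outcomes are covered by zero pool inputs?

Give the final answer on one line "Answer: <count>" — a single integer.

input #1 (a=8, m=4, t=2): covers B1=T, B2=T, B2=F, B3=F, B4=S, B5=T, B6=T, B7=F, B8=F, B9=F
input #2 (a=6, m=2, t=1): covers B1=T, B2=F, B3=T, B4=E, B7=F, B8=F, B9=F
input #3 (a=5, m=3, t=3): covers B1=T, B2=F, B3=F, B4=E, B5=F, B7=F, B8=F, B9=T
input #4 (a=3, m=3, t=1): covers B1=F, B2=T, B2=F, B3=T, B4=E, B7=T, B8=F, B9=T
input #5 (a=7, m=4, t=3): covers B1=T, B2=T, B2=F, B3=F, B4=E, B5=F, B7=T, B8=F, B9=F
input #6 (a=6, m=1, t=1): covers B1=T, B2=F, B3=T, B4=E, B7=F, B8=F, B9=F
union over the pool: B1=T, B1=F, B2=T, B2=F, B3=T, B3=F, B4=S, B4=E, B5=T, B5=F, B6=T, B7=T, B7=F, B8=F, B9=T, B9=F
uncovered (2 of 18): B6=F, B8=T

Answer: 2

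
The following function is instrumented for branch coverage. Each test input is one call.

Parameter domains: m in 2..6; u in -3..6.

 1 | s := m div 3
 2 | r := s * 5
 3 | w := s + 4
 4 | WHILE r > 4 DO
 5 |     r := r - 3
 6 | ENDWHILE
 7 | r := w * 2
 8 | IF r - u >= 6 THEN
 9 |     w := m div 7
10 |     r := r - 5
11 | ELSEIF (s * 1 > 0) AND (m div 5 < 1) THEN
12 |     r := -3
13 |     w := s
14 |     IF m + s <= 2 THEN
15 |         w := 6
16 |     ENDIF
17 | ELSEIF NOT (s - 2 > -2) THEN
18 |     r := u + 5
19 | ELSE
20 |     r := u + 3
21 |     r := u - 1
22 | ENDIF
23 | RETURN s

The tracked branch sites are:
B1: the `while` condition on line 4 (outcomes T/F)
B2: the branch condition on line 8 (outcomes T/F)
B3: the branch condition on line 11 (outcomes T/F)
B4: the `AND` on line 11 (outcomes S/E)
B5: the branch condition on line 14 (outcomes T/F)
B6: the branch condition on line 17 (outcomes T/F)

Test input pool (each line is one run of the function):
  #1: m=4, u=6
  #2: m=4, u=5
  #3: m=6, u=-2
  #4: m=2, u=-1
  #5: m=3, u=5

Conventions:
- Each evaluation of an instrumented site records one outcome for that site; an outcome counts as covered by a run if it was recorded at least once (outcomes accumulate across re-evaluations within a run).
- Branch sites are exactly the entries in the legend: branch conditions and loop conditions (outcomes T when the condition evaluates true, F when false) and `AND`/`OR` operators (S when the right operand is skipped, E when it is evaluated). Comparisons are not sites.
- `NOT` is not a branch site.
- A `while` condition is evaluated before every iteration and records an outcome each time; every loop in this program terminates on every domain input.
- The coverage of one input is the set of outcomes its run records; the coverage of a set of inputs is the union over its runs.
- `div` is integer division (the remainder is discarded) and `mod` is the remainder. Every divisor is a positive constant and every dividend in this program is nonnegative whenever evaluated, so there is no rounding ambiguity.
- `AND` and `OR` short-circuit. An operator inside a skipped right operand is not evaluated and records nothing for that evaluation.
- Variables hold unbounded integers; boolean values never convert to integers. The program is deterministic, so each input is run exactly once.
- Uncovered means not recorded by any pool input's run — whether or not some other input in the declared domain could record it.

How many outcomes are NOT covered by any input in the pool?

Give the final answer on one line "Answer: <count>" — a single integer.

input #1 (m=4, u=6): events B1->T, B1->F, B2->F, B4->E, B3->T, B5->F; covers B1=T, B1=F, B2=F, B3=T, B4=E, B5=F
input #2 (m=4, u=5): events B1->T, B1->F, B2->F, B4->E, B3->T, B5->F; covers B1=T, B1=F, B2=F, B3=T, B4=E, B5=F
input #3 (m=6, u=-2): events B1->T, B1->T, B1->F, B2->T; covers B1=T, B1=F, B2=T
input #4 (m=2, u=-1): events B1->F, B2->T; covers B1=F, B2=T
input #5 (m=3, u=5): events B1->T, B1->F, B2->F, B4->E, B3->T, B5->F; covers B1=T, B1=F, B2=F, B3=T, B4=E, B5=F
union over the pool: B1=T, B1=F, B2=T, B2=F, B3=T, B4=E, B5=F
uncovered (5 of 12): B3=F, B4=S, B5=T, B6=T, B6=F

Answer: 5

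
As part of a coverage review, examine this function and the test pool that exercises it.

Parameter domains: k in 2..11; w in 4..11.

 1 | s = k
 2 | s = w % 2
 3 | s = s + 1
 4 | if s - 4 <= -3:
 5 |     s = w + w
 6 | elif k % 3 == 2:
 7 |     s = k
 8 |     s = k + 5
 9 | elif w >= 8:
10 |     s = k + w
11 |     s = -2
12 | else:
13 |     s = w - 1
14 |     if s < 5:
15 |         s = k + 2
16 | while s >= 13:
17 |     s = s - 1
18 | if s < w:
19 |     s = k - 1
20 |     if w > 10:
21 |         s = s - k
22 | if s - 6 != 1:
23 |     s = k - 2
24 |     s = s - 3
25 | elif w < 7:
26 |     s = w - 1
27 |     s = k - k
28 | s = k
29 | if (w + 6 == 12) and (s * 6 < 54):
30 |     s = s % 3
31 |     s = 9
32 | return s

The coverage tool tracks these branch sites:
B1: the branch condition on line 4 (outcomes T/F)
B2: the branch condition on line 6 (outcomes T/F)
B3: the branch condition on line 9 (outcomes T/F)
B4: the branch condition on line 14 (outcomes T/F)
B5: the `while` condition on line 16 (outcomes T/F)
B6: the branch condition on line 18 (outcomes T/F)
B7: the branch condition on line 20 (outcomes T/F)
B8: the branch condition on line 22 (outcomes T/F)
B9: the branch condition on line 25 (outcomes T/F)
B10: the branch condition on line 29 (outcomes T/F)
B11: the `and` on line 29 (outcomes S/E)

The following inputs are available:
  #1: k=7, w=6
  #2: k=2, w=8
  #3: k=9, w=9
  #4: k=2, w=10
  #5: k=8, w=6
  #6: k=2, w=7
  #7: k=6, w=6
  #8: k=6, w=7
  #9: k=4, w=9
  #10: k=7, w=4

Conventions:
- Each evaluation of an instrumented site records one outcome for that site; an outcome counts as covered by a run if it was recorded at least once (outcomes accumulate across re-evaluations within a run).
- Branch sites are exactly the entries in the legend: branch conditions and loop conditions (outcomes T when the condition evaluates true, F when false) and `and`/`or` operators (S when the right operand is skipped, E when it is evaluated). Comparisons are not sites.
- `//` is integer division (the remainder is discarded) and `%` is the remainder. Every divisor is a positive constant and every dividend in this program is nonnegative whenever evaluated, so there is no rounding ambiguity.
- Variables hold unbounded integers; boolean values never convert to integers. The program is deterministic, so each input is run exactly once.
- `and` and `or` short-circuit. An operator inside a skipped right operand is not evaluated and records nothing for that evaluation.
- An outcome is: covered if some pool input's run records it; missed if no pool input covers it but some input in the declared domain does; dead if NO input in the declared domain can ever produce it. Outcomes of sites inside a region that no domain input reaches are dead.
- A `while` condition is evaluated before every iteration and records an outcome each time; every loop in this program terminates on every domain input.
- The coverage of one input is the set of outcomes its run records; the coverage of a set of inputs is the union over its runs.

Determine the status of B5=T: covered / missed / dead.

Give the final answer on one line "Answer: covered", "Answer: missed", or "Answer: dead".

B5=T is recorded by pool input(s) 2, 4 -> covered

Answer: covered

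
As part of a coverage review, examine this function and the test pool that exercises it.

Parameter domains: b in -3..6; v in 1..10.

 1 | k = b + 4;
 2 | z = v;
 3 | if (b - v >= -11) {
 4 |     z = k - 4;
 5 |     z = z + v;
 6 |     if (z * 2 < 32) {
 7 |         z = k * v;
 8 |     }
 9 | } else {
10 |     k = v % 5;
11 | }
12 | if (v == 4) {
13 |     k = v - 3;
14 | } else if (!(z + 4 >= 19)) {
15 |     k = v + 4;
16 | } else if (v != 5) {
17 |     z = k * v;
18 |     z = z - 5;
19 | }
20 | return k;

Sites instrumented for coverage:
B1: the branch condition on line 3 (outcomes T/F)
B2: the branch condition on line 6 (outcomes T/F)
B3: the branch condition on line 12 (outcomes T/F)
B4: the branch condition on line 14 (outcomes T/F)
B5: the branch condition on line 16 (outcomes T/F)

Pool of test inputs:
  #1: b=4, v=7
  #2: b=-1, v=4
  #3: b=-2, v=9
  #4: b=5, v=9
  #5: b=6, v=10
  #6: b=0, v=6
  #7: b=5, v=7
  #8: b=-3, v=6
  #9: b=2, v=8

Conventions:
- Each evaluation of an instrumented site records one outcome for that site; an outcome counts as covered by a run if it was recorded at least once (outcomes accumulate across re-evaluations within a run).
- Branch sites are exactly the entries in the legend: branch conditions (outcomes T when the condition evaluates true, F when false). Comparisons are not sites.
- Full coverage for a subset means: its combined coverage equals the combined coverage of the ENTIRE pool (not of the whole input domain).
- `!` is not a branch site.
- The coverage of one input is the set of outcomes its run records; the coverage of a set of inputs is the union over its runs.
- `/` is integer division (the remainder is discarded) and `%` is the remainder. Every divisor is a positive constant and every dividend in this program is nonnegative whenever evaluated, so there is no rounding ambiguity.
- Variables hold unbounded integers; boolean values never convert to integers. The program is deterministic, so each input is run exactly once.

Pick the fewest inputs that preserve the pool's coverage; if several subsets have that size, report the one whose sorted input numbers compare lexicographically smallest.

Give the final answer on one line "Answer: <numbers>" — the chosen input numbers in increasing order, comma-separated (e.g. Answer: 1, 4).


test 1 (b=4, v=7) hits B1=T, B2=T, B3=F, B4=F, B5=T
test 2 (b=-1, v=4) hits B1=T, B2=T, B3=T
test 3 (b=-2, v=9) hits B1=T, B2=T, B3=F, B4=F, B5=T
test 4 (b=5, v=9) hits B1=T, B2=T, B3=F, B4=F, B5=T
test 5 (b=6, v=10) hits B1=T, B2=F, B3=F, B4=F, B5=T
test 6 (b=0, v=6) hits B1=T, B2=T, B3=F, B4=F, B5=T
test 7 (b=5, v=7) hits B1=T, B2=T, B3=F, B4=F, B5=T
test 8 (b=-3, v=6) hits B1=T, B2=T, B3=F, B4=T
test 9 (b=2, v=8) hits B1=T, B2=T, B3=F, B4=F, B5=T
the full pool covers 8 outcomes: B1=T, B2=T, B2=F, B3=T, B3=F, B4=T, B4=F, B5=T
checked all size-1 subsets: none covers 8 outcomes (max 5/8)
checked all size-2 subsets: none covers 8 outcomes (max 7/8)
at size 3, {2, 5, 8} reaches all 8 outcomes; every lexicographically earlier size-3 subset fails
Answer: 2, 5, 8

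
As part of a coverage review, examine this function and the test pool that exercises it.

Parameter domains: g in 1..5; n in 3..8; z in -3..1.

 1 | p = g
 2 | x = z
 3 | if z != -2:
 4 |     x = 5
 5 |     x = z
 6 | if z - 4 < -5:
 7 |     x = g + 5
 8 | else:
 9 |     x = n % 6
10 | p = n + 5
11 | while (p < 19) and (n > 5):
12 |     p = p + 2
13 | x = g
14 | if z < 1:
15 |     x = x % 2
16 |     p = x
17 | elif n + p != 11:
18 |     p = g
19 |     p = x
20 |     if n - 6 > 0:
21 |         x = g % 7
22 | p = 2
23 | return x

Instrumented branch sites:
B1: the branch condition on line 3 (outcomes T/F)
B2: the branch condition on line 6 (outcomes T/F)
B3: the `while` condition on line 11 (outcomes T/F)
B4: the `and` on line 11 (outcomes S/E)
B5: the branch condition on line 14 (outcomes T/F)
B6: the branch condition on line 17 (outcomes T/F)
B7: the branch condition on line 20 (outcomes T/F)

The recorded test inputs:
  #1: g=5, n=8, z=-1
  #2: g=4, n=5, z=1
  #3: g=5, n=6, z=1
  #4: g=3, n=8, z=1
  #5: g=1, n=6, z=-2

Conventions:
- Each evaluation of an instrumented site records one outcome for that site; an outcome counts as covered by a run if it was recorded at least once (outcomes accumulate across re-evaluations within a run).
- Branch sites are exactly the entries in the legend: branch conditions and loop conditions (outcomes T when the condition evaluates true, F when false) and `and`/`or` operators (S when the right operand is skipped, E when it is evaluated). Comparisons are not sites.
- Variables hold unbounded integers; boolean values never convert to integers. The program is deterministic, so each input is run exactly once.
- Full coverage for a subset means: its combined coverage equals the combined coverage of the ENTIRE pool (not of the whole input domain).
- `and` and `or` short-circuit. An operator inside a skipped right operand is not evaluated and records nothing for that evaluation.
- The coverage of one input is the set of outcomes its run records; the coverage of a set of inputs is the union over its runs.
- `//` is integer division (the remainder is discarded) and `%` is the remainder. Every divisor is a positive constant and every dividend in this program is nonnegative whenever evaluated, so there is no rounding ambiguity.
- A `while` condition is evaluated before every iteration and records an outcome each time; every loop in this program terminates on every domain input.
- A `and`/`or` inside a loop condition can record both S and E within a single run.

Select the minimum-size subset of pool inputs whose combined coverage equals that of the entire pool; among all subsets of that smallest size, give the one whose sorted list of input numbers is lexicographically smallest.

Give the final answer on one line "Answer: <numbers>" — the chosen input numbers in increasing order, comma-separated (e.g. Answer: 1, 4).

input #1, g=5, n=8, z=-1: events B1->T, B2->F, B4->E, B3->T, B4->E, B3->T, B4->E, B3->T, B4->S, B3->F, B5->T; outcomes B1=T, B2=F, B3=T, B3=F, B4=S, B4=E, B5=T
input #2, g=4, n=5, z=1: events B1->T, B2->F, B4->E, B3->F, B5->F, B6->T, B7->F; outcomes B1=T, B2=F, B3=F, B4=E, B5=F, B6=T, B7=F
input #3, g=5, n=6, z=1: events B1->T, B2->F, B4->E, B3->T, B4->E, B3->T, B4->E, B3->T, B4->E, B3->T, B4->S, B3->F, B5->F, B6->T, ...; outcomes B1=T, B2=F, B3=T, B3=F, B4=S, B4=E, B5=F, B6=T, B7=F
input #4, g=3, n=8, z=1: events B1->T, B2->F, B4->E, B3->T, B4->E, B3->T, B4->E, B3->T, B4->S, B3->F, B5->F, B6->T, B7->T; outcomes B1=T, B2=F, B3=T, B3=F, B4=S, B4=E, B5=F, B6=T, B7=T
input #5, g=1, n=6, z=-2: events B1->F, B2->T, B4->E, B3->T, B4->E, B3->T, B4->E, B3->T, B4->E, B3->T, B4->S, B3->F, B5->T; outcomes B1=F, B2=T, B3=T, B3=F, B4=S, B4=E, B5=T
together the pool reaches 13 outcomes: B1=T, B1=F, B2=T, B2=F, B3=T, B3=F, B4=S, B4=E, B5=T, B5=F, B6=T, B7=T, B7=F
no size-1 subset reaches all 13 outcomes (best union: 9/13)
no size-2 subset reaches all 13 outcomes (best union: 12/13)
the canonical winner is {2, 4, 5}: size 3, full 13-outcome coverage, earliest index list among size-3 covers

Answer: 2, 4, 5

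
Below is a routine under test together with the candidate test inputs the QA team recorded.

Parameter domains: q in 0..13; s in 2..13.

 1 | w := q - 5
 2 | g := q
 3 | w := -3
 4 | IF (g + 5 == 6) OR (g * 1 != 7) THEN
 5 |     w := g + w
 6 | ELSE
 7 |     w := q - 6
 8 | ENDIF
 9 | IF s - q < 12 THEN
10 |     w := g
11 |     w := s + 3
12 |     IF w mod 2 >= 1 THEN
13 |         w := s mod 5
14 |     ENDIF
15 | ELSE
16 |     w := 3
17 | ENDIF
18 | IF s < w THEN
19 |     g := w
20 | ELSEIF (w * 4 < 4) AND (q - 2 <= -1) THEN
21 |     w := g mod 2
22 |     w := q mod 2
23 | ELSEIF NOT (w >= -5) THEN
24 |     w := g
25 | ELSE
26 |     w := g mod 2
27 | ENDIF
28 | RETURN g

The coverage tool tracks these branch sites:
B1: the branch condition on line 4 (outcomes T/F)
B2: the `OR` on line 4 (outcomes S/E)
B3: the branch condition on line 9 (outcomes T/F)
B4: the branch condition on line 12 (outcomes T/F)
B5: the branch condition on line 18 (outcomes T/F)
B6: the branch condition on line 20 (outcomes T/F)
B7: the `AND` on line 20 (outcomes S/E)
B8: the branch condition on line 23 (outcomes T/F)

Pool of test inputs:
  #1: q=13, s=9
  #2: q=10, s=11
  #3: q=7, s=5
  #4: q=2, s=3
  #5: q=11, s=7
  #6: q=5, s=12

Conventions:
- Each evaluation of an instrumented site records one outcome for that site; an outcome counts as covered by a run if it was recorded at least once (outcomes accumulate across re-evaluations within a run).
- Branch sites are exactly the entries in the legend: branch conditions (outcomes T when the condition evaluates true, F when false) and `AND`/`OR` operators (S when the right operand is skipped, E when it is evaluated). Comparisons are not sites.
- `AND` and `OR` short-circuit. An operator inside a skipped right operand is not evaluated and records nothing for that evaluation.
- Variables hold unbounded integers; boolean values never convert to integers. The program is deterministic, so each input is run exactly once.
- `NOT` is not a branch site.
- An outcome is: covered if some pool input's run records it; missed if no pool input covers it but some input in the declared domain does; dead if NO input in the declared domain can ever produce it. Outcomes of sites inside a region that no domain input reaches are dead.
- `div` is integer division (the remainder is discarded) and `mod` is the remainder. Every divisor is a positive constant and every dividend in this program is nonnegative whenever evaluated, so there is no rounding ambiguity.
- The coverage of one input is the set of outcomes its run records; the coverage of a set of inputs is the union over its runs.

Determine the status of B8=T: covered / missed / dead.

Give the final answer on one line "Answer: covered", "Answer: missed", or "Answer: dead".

no pool input records B8=T
checking all 168 inputs in the declared domain: B8=T is never recorded -> dead

Answer: dead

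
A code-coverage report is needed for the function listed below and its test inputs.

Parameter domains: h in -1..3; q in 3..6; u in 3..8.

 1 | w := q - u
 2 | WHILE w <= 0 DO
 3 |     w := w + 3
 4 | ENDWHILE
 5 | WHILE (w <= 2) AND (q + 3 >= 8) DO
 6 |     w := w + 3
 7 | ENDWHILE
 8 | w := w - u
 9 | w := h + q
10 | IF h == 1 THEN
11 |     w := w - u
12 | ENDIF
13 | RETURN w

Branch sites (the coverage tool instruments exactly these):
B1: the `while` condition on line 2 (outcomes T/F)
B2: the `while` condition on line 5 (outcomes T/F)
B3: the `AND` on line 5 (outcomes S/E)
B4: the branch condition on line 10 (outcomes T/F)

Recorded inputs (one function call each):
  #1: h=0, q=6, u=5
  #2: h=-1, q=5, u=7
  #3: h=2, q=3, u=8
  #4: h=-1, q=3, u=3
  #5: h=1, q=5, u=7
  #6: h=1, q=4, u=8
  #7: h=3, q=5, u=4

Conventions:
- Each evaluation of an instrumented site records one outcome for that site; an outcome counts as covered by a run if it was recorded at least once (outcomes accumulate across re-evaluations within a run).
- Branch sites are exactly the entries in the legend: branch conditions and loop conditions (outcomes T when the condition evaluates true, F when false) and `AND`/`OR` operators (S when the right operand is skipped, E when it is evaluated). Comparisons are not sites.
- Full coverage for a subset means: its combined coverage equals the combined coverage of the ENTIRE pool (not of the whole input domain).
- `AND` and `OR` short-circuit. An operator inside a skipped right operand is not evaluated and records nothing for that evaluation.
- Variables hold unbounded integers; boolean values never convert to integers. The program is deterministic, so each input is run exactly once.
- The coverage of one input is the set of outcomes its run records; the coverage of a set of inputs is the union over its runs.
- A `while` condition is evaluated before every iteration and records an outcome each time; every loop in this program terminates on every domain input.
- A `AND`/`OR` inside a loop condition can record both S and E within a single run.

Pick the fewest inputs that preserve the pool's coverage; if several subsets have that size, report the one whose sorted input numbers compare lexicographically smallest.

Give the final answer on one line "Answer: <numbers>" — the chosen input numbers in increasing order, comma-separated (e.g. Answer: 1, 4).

test 1 (h=0, q=6, u=5) fires B1->F, B3->E, B2->T, B3->S, B2->F, B4->F; hits B1=F, B2=T, B2=F, B3=S, B3=E, B4=F
test 2 (h=-1, q=5, u=7) fires B1->T, B1->F, B3->E, B2->T, B3->S, B2->F, B4->F; hits B1=T, B1=F, B2=T, B2=F, B3=S, B3=E, B4=F
test 3 (h=2, q=3, u=8) fires B1->T, B1->T, B1->F, B3->E, B2->F, B4->F; hits B1=T, B1=F, B2=F, B3=E, B4=F
test 4 (h=-1, q=3, u=3) fires B1->T, B1->F, B3->S, B2->F, B4->F; hits B1=T, B1=F, B2=F, B3=S, B4=F
test 5 (h=1, q=5, u=7) fires B1->T, B1->F, B3->E, B2->T, B3->S, B2->F, B4->T; hits B1=T, B1=F, B2=T, B2=F, B3=S, B3=E, B4=T
test 6 (h=1, q=4, u=8) fires B1->T, B1->T, B1->F, B3->E, B2->F, B4->T; hits B1=T, B1=F, B2=F, B3=E, B4=T
test 7 (h=3, q=5, u=4) fires B1->F, B3->E, B2->T, B3->S, B2->F, B4->F; hits B1=F, B2=T, B2=F, B3=S, B3=E, B4=F
the full pool covers 8 outcomes: B1=T, B1=F, B2=T, B2=F, B3=S, B3=E, B4=T, B4=F
size 1 is not enough: best union over all size-1 subsets is 7/8
the canonical winner is {1, 5}: size 2, full 8-outcome coverage, earliest index list among size-2 covers

Answer: 1, 5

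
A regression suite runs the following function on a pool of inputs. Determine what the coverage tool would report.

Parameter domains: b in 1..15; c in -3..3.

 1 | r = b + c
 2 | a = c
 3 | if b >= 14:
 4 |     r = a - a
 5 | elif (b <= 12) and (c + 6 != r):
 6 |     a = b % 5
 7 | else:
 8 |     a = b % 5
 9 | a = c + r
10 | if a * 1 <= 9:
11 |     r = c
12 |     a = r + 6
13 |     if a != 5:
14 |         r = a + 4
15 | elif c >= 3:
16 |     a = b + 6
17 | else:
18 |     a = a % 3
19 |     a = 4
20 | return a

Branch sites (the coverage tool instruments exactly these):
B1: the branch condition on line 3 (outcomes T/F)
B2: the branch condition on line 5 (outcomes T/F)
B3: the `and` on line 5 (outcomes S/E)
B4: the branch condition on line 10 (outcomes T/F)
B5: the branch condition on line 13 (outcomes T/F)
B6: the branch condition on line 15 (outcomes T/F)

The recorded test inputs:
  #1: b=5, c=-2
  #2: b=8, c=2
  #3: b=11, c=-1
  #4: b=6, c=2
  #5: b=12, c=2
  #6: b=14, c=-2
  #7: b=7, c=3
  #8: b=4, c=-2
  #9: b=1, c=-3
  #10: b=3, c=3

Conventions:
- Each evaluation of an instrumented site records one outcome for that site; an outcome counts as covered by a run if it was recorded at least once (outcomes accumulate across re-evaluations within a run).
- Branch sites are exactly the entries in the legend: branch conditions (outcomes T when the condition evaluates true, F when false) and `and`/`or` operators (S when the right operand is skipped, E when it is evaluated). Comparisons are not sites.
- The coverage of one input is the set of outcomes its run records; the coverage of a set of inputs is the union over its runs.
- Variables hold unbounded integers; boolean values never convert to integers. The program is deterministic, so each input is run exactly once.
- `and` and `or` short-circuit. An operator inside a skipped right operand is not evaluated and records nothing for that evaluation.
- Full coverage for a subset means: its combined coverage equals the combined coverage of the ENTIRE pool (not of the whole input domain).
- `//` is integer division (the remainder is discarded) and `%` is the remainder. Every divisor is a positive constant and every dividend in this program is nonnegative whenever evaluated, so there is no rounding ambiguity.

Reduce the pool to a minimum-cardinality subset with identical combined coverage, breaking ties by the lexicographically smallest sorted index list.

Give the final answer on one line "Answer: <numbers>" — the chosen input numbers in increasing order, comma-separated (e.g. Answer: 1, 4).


test 1 (b=5, c=-2) fires B1->F, B3->E, B2->T, B4->T, B5->T; hits B1=F, B2=T, B3=E, B4=T, B5=T
test 2 (b=8, c=2) fires B1->F, B3->E, B2->T, B4->F, B6->F; hits B1=F, B2=T, B3=E, B4=F, B6=F
test 3 (b=11, c=-1) fires B1->F, B3->E, B2->T, B4->T, B5->F; hits B1=F, B2=T, B3=E, B4=T, B5=F
test 4 (b=6, c=2) fires B1->F, B3->E, B2->F, B4->F, B6->F; hits B1=F, B2=F, B3=E, B4=F, B6=F
test 5 (b=12, c=2) fires B1->F, B3->E, B2->T, B4->F, B6->F; hits B1=F, B2=T, B3=E, B4=F, B6=F
test 6 (b=14, c=-2) fires B1->T, B4->T, B5->T; hits B1=T, B4=T, B5=T
test 7 (b=7, c=3) fires B1->F, B3->E, B2->T, B4->F, B6->T; hits B1=F, B2=T, B3=E, B4=F, B6=T
test 8 (b=4, c=-2) fires B1->F, B3->E, B2->T, B4->T, B5->T; hits B1=F, B2=T, B3=E, B4=T, B5=T
test 9 (b=1, c=-3) fires B1->F, B3->E, B2->T, B4->T, B5->T; hits B1=F, B2=T, B3=E, B4=T, B5=T
test 10 (b=3, c=3) fires B1->F, B3->E, B2->T, B4->T, B5->T; hits B1=F, B2=T, B3=E, B4=T, B5=T
the full pool covers 11 outcomes: B1=T, B1=F, B2=T, B2=F, B3=E, B4=T, B4=F, B5=T, B5=F, B6=T, B6=F
every size-1 subset falls short of the 11 outcomes (best: 5/11)
every size-2 subset falls short of the 11 outcomes (best: 8/11)
every size-3 subset falls short of the 11 outcomes (best: 10/11)
at size 4, {3, 4, 6, 7} reaches all 11 outcomes; every lexicographically earlier size-4 subset fails
Answer: 3, 4, 6, 7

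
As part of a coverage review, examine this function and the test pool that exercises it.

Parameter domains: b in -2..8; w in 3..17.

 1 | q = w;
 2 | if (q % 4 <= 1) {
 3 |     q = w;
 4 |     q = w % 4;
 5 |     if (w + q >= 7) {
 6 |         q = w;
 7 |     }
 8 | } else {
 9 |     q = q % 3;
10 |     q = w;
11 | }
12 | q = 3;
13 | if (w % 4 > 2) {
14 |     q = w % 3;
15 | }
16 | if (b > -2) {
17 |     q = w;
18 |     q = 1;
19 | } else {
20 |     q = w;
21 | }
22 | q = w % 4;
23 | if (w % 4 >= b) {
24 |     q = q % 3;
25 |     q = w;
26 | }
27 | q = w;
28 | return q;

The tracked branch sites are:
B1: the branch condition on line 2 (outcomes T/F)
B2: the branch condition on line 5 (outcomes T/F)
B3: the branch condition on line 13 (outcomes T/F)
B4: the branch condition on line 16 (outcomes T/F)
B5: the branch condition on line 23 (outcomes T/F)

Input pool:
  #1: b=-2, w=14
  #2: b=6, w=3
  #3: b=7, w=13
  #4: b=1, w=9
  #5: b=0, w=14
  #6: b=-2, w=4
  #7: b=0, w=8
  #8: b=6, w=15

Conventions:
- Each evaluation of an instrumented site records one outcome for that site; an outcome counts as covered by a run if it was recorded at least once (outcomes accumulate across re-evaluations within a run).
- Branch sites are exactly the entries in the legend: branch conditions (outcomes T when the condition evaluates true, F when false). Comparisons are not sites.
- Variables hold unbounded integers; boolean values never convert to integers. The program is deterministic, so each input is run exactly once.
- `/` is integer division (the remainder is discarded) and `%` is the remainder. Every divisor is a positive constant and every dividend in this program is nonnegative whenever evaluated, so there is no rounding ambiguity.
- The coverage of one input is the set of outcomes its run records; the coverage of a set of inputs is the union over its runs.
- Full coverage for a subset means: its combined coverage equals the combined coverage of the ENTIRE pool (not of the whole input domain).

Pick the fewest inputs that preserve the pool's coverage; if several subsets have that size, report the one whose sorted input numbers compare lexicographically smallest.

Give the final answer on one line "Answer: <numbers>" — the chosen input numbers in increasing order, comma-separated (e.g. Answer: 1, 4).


#1 (b=-2, w=14) -> B1->F, B3->F, B4->F, B5->T; covered: B1=F, B3=F, B4=F, B5=T
#2 (b=6, w=3) -> B1->F, B3->T, B4->T, B5->F; covered: B1=F, B3=T, B4=T, B5=F
#3 (b=7, w=13) -> B1->T, B2->T, B3->F, B4->T, B5->F; covered: B1=T, B2=T, B3=F, B4=T, B5=F
#4 (b=1, w=9) -> B1->T, B2->T, B3->F, B4->T, B5->T; covered: B1=T, B2=T, B3=F, B4=T, B5=T
#5 (b=0, w=14) -> B1->F, B3->F, B4->T, B5->T; covered: B1=F, B3=F, B4=T, B5=T
#6 (b=-2, w=4) -> B1->T, B2->F, B3->F, B4->F, B5->T; covered: B1=T, B2=F, B3=F, B4=F, B5=T
#7 (b=0, w=8) -> B1->T, B2->T, B3->F, B4->T, B5->T; covered: B1=T, B2=T, B3=F, B4=T, B5=T
#8 (b=6, w=15) -> B1->F, B3->T, B4->T, B5->F; covered: B1=F, B3=T, B4=T, B5=F
together the pool reaches 10 outcomes: B1=T, B1=F, B2=T, B2=F, B3=T, B3=F, B4=T, B4=F, B5=T, B5=F
size 1 is not enough: best union over all size-1 subsets is 5/10
size 2 is not enough: best union over all size-2 subsets is 9/10
inputs {2, 3, 6} (size 3) cover everything; no size-3 subset with a lexicographically smaller index list covers all 10
Answer: 2, 3, 6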